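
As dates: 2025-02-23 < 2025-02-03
False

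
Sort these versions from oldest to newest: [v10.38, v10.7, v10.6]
[v10.6, v10.7, v10.38]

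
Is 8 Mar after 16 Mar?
No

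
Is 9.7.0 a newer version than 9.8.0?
No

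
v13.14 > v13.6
True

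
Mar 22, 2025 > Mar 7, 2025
True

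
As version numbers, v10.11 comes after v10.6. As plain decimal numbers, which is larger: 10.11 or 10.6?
10.6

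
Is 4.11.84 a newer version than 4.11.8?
Yes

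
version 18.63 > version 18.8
True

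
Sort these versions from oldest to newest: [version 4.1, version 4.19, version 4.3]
[version 4.1, version 4.3, version 4.19]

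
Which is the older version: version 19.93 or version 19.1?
version 19.1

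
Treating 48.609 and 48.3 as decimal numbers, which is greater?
48.609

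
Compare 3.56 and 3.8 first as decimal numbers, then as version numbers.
As decimals: 3.56 < 3.8. As versions: v3.56 > v3.8 (minor version 56 > 8).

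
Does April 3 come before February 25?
No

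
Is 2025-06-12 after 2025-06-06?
Yes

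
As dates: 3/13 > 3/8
True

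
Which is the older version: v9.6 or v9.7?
v9.6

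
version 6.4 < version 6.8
True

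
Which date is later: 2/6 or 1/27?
2/6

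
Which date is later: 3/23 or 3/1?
3/23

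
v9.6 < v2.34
False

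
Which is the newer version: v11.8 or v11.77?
v11.77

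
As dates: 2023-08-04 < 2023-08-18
True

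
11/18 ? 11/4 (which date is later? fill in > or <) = >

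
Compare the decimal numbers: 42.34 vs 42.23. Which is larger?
42.34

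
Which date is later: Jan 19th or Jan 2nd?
Jan 19th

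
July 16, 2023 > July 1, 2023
True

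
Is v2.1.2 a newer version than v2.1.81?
No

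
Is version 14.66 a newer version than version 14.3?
Yes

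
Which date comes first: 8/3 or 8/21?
8/3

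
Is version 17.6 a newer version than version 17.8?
No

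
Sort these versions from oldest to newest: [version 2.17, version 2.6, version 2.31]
[version 2.6, version 2.17, version 2.31]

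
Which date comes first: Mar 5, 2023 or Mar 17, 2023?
Mar 5, 2023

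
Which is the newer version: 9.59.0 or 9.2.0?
9.59.0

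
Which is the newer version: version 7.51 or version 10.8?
version 10.8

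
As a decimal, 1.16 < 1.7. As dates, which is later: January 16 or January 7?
January 16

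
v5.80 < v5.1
False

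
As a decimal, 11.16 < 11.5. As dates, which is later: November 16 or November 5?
November 16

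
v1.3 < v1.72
True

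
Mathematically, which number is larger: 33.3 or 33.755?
33.755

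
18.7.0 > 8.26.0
True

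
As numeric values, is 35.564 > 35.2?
True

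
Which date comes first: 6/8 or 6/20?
6/8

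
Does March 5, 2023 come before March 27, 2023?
Yes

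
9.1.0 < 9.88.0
True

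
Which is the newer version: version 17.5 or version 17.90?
version 17.90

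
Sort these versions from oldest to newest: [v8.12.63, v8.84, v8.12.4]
[v8.12.4, v8.12.63, v8.84]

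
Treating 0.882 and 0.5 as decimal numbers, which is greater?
0.882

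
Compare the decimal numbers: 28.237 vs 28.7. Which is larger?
28.7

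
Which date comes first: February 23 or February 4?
February 4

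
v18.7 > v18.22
False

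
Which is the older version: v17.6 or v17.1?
v17.1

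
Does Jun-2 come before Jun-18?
Yes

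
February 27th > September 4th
False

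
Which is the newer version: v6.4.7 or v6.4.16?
v6.4.16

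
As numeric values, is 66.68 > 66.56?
True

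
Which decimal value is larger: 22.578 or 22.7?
22.7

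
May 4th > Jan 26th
True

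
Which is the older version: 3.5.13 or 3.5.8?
3.5.8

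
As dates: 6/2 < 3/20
False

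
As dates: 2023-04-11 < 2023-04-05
False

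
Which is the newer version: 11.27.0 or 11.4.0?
11.27.0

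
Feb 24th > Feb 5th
True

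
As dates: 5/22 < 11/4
True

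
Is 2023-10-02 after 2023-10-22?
No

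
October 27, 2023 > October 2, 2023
True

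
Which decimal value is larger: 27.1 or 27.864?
27.864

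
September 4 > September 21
False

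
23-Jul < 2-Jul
False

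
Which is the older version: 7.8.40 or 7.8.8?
7.8.8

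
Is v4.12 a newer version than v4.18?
No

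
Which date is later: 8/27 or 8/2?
8/27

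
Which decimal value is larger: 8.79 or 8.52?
8.79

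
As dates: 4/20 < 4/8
False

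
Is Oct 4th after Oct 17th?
No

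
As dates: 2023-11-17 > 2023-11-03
True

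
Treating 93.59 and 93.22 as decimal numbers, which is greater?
93.59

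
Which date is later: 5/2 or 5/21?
5/21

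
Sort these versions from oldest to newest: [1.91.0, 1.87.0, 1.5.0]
[1.5.0, 1.87.0, 1.91.0]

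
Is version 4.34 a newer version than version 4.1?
Yes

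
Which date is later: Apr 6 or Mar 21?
Apr 6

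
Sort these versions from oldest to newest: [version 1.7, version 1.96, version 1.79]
[version 1.7, version 1.79, version 1.96]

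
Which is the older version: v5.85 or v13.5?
v5.85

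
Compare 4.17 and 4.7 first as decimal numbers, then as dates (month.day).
As decimals: 4.17 < 4.7. As dates: 4/17 is later than 4/7 (day 17 > day 7).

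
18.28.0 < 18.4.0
False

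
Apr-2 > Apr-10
False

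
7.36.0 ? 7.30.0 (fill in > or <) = >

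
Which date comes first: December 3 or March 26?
March 26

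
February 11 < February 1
False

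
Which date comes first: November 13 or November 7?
November 7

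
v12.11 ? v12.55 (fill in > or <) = <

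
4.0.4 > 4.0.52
False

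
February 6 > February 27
False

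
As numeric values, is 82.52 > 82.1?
True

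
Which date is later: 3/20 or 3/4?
3/20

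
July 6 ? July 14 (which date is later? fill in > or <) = <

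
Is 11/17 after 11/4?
Yes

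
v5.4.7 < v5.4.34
True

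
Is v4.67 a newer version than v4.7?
Yes. Version numbers are compared segment by segment as integers, not as decimals: minor version 67 > 7, so v4.67 > v4.7 (even though the decimal 4.67 < 4.7).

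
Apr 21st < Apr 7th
False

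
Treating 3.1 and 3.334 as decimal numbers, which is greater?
3.334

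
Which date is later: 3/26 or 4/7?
4/7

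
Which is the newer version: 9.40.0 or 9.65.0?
9.65.0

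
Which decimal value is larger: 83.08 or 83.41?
83.41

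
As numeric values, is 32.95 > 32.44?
True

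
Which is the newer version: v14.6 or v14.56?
v14.56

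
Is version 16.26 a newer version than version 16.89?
No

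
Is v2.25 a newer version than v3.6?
No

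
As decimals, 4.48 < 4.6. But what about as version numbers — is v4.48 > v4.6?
True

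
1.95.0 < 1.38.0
False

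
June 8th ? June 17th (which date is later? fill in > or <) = <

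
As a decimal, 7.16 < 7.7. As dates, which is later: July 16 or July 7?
July 16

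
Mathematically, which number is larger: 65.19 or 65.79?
65.79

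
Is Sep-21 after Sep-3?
Yes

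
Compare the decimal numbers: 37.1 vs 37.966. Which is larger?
37.966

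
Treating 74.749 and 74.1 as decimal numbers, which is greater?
74.749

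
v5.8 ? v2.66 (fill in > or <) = >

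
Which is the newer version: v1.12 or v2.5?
v2.5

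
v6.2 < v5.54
False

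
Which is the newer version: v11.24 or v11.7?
v11.24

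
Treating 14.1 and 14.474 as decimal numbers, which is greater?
14.474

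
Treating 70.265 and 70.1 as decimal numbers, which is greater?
70.265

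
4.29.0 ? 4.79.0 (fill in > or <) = <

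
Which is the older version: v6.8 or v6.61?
v6.8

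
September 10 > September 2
True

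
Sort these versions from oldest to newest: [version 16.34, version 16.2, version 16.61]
[version 16.2, version 16.34, version 16.61]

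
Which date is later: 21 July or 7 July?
21 July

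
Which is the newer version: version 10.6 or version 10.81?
version 10.81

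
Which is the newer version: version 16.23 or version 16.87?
version 16.87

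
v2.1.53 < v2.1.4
False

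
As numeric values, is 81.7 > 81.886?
False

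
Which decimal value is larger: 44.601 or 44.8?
44.8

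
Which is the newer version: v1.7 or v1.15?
v1.15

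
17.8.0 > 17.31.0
False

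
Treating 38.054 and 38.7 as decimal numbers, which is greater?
38.7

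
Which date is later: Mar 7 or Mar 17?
Mar 17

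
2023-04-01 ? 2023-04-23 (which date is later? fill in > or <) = <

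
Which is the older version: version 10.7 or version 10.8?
version 10.7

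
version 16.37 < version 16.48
True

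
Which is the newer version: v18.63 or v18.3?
v18.63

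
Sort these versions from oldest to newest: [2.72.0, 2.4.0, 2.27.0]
[2.4.0, 2.27.0, 2.72.0]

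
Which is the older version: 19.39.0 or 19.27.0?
19.27.0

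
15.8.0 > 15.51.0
False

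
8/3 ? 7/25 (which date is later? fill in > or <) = >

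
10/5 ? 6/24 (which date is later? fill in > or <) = >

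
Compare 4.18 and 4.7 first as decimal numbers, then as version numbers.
As decimals: 4.18 < 4.7. As versions: v4.18 > v4.7 (minor version 18 > 7).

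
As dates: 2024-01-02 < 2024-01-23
True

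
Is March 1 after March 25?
No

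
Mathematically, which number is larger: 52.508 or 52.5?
52.508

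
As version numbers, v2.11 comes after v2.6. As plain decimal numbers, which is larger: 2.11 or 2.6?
2.6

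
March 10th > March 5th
True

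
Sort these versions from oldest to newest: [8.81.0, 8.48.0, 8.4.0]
[8.4.0, 8.48.0, 8.81.0]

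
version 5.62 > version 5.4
True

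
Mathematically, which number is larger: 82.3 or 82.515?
82.515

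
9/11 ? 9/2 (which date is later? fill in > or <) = >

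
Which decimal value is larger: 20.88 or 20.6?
20.88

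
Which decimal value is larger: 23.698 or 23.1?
23.698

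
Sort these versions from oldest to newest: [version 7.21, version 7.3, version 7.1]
[version 7.1, version 7.3, version 7.21]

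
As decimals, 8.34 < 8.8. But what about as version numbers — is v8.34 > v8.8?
True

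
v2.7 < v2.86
True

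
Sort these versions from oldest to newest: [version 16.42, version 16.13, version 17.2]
[version 16.13, version 16.42, version 17.2]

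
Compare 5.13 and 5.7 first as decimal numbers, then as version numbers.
As decimals: 5.13 < 5.7. As versions: v5.13 > v5.7 (minor version 13 > 7).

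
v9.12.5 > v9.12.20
False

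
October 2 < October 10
True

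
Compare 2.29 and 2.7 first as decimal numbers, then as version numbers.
As decimals: 2.29 < 2.7. As versions: v2.29 > v2.7 (minor version 29 > 7).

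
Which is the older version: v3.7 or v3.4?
v3.4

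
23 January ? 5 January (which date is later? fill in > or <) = >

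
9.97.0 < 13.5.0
True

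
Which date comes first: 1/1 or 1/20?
1/1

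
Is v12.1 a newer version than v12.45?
No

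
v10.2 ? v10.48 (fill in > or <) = <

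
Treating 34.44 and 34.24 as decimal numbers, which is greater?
34.44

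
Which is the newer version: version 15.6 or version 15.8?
version 15.8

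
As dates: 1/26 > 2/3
False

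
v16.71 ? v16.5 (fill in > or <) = >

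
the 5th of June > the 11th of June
False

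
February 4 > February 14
False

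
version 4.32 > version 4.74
False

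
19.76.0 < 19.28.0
False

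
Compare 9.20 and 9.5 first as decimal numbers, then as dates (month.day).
As decimals: 9.20 < 9.5. As dates: 9/20 is later than 9/5 (day 20 > day 5).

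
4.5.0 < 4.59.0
True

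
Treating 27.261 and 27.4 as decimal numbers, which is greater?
27.4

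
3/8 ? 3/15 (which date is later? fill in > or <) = <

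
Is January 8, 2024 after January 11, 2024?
No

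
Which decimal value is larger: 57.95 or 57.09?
57.95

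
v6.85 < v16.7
True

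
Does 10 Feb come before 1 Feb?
No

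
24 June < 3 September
True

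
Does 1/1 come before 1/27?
Yes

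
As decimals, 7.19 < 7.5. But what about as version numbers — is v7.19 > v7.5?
True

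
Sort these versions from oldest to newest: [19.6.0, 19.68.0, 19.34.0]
[19.6.0, 19.34.0, 19.68.0]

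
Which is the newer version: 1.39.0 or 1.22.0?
1.39.0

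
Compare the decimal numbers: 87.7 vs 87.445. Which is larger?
87.7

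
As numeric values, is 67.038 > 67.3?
False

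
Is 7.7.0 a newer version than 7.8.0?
No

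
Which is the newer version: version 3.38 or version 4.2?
version 4.2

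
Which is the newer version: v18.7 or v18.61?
v18.61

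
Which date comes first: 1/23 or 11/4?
1/23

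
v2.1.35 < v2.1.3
False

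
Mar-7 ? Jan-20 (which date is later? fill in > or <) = >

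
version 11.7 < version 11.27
True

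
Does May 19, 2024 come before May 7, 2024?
No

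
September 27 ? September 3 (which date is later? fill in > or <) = >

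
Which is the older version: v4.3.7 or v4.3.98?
v4.3.7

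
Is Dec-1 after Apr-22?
Yes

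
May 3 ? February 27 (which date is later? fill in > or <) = >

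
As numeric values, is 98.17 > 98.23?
False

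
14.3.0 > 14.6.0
False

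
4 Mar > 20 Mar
False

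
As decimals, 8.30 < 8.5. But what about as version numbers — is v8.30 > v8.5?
True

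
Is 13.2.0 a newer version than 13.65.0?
No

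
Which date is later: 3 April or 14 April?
14 April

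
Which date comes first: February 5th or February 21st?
February 5th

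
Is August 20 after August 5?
Yes. Day 20 comes after day 5 in August — this is a date comparison, not a decimal one (the decimal 8.20 would be smaller than 8.5).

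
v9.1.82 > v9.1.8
True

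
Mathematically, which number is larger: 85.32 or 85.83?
85.83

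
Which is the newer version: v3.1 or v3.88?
v3.88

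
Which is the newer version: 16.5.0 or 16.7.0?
16.7.0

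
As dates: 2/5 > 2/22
False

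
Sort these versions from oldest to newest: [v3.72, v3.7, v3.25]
[v3.7, v3.25, v3.72]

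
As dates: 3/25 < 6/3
True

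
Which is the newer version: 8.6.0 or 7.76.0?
8.6.0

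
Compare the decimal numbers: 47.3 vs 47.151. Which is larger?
47.3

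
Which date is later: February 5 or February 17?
February 17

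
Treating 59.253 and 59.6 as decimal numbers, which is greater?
59.6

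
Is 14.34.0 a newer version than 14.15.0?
Yes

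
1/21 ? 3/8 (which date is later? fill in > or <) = <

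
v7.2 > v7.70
False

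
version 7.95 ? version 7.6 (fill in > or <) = >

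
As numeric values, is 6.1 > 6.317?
False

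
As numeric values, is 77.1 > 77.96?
False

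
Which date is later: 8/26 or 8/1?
8/26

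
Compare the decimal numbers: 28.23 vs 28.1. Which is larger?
28.23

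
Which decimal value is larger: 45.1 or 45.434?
45.434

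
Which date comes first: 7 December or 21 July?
21 July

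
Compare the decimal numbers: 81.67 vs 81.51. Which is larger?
81.67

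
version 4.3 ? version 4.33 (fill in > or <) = <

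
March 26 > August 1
False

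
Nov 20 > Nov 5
True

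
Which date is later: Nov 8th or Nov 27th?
Nov 27th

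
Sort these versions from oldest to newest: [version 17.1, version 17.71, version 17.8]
[version 17.1, version 17.8, version 17.71]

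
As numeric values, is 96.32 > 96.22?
True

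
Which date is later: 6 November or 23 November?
23 November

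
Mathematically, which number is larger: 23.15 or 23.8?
23.8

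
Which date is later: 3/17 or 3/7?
3/17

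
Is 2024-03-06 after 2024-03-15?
No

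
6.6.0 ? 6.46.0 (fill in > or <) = <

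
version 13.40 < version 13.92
True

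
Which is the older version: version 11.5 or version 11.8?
version 11.5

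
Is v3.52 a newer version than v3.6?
Yes. Version numbers are compared segment by segment as integers, not as decimals: minor version 52 > 6, so v3.52 > v3.6 (even though the decimal 3.52 < 3.6).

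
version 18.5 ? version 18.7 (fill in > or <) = <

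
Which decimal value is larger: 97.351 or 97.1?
97.351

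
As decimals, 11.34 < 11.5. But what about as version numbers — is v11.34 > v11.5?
True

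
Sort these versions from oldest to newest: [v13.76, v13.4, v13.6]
[v13.4, v13.6, v13.76]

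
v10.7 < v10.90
True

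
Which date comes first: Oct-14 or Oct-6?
Oct-6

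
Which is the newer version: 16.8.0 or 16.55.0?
16.55.0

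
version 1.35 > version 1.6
True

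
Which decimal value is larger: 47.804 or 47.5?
47.804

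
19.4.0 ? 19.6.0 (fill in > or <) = <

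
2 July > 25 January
True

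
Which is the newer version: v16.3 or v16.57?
v16.57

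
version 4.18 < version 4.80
True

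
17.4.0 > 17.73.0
False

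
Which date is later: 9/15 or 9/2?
9/15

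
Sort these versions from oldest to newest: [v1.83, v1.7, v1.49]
[v1.7, v1.49, v1.83]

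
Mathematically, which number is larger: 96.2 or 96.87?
96.87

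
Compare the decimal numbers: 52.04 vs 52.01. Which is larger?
52.04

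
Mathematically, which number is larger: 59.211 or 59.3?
59.3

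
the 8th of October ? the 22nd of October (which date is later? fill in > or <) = <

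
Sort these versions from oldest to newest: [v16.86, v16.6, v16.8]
[v16.6, v16.8, v16.86]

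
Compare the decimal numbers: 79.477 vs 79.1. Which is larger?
79.477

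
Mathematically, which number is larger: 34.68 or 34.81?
34.81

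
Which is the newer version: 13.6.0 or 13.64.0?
13.64.0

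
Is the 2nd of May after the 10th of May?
No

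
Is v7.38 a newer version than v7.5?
Yes. Version numbers are compared segment by segment as integers, not as decimals: minor version 38 > 5, so v7.38 > v7.5 (even though the decimal 7.38 < 7.5).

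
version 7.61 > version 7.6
True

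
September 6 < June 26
False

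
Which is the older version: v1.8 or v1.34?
v1.8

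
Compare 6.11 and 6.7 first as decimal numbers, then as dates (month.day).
As decimals: 6.11 < 6.7. As dates: 6/11 is later than 6/7 (day 11 > day 7).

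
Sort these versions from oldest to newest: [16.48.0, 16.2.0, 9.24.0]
[9.24.0, 16.2.0, 16.48.0]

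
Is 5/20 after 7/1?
No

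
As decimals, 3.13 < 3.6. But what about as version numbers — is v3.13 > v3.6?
True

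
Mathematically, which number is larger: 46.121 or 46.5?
46.5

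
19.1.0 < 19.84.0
True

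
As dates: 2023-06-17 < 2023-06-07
False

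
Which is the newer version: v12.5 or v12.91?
v12.91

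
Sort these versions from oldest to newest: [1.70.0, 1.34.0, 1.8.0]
[1.8.0, 1.34.0, 1.70.0]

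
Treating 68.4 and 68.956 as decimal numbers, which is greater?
68.956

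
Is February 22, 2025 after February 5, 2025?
Yes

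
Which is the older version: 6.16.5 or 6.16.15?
6.16.5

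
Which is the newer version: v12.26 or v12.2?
v12.26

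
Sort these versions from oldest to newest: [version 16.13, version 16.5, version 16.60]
[version 16.5, version 16.13, version 16.60]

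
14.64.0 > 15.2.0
False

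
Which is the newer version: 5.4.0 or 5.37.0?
5.37.0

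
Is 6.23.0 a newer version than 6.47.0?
No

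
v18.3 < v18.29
True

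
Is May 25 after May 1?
Yes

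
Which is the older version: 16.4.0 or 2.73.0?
2.73.0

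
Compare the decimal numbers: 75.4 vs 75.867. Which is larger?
75.867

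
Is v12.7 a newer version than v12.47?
No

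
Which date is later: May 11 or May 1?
May 11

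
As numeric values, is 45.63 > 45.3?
True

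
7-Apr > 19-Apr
False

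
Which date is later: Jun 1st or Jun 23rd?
Jun 23rd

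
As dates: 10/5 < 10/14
True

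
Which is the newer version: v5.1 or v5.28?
v5.28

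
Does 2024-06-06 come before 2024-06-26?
Yes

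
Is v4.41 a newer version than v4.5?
Yes. Version numbers are compared segment by segment as integers, not as decimals: minor version 41 > 5, so v4.41 > v4.5 (even though the decimal 4.41 < 4.5).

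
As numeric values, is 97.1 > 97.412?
False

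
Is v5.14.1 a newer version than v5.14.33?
No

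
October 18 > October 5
True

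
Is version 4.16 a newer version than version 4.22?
No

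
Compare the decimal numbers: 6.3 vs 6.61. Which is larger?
6.61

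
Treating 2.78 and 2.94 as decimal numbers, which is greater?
2.94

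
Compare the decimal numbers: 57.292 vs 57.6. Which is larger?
57.6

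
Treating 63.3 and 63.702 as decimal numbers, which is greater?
63.702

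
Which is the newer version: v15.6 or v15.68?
v15.68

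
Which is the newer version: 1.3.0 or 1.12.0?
1.12.0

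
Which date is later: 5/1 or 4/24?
5/1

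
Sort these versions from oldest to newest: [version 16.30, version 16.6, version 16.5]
[version 16.5, version 16.6, version 16.30]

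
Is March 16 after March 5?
Yes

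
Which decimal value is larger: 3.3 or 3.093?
3.3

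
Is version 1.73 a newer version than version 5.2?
No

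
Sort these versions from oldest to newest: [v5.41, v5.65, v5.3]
[v5.3, v5.41, v5.65]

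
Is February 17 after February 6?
Yes. Day 17 comes after day 6 in February — this is a date comparison, not a decimal one (the decimal 2.17 would be smaller than 2.6).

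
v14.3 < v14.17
True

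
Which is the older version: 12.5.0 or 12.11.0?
12.5.0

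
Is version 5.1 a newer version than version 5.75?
No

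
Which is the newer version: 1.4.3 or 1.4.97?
1.4.97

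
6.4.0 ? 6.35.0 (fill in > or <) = <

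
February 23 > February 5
True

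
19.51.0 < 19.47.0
False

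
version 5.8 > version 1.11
True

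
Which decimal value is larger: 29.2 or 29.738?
29.738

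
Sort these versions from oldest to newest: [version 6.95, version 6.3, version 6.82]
[version 6.3, version 6.82, version 6.95]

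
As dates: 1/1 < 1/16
True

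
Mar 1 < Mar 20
True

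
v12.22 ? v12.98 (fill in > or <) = <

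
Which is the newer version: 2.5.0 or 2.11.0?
2.11.0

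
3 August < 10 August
True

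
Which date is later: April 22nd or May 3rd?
May 3rd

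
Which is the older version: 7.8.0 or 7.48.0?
7.8.0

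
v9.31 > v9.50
False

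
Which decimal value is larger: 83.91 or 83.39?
83.91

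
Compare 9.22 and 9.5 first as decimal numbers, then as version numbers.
As decimals: 9.22 < 9.5. As versions: v9.22 > v9.5 (minor version 22 > 5).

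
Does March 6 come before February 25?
No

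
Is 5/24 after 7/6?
No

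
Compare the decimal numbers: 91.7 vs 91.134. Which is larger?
91.7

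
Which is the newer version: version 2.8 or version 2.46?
version 2.46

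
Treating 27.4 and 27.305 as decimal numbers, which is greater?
27.4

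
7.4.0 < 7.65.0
True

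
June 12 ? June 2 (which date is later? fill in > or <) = >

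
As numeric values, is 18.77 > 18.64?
True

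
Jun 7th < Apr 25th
False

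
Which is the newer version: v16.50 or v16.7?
v16.50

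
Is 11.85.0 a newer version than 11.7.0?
Yes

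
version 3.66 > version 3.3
True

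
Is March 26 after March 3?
Yes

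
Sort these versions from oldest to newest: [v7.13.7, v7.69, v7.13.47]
[v7.13.7, v7.13.47, v7.69]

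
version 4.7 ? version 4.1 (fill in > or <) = >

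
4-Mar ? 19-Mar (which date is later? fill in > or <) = <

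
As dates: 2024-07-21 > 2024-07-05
True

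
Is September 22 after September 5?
Yes. Day 22 comes after day 5 in September — this is a date comparison, not a decimal one (the decimal 9.22 would be smaller than 9.5).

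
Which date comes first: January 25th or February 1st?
January 25th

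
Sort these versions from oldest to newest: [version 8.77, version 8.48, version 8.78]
[version 8.48, version 8.77, version 8.78]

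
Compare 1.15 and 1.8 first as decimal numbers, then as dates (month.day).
As decimals: 1.15 < 1.8. As dates: 1/15 is later than 1/8 (day 15 > day 8).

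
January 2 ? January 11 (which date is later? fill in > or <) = <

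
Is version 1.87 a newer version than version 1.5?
Yes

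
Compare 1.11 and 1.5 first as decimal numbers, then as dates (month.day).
As decimals: 1.11 < 1.5. As dates: 1/11 is later than 1/5 (day 11 > day 5).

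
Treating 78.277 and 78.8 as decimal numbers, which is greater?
78.8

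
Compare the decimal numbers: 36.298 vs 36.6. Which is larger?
36.6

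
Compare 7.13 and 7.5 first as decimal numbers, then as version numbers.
As decimals: 7.13 < 7.5. As versions: v7.13 > v7.5 (minor version 13 > 5).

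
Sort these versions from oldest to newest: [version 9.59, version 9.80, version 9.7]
[version 9.7, version 9.59, version 9.80]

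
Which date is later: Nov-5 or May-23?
Nov-5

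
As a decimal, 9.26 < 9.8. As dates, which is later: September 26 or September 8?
September 26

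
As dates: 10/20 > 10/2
True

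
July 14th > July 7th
True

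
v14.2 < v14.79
True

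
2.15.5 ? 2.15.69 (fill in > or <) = <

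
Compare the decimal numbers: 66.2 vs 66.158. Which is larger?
66.2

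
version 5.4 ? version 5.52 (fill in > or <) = <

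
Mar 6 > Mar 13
False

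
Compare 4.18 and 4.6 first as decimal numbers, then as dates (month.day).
As decimals: 4.18 < 4.6. As dates: 4/18 is later than 4/6 (day 18 > day 6).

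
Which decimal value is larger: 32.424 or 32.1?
32.424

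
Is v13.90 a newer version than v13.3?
Yes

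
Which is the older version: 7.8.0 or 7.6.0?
7.6.0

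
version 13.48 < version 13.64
True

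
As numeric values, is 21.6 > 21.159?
True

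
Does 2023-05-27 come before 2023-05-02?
No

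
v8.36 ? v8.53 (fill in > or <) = <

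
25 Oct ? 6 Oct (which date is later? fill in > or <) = >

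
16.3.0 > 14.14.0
True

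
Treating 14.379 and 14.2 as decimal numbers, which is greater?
14.379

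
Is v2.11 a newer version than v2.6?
Yes. Version numbers are compared segment by segment as integers, not as decimals: minor version 11 > 6, so v2.11 > v2.6 (even though the decimal 2.11 < 2.6).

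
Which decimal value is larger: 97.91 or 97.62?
97.91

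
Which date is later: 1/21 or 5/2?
5/2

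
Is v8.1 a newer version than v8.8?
No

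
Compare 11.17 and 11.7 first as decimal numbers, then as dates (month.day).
As decimals: 11.17 < 11.7. As dates: 11/17 is later than 11/7 (day 17 > day 7).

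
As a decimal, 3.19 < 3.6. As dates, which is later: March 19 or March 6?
March 19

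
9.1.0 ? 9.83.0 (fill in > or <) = <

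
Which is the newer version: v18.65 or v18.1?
v18.65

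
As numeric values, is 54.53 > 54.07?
True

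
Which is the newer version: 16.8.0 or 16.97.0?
16.97.0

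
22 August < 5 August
False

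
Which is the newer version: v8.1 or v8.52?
v8.52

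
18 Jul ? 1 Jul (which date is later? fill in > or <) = >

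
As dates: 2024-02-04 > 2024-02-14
False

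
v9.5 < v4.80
False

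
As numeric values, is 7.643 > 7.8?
False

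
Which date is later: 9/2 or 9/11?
9/11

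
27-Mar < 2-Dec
True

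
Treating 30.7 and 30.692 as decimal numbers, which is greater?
30.7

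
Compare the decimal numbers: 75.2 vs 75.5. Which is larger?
75.5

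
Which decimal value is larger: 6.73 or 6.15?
6.73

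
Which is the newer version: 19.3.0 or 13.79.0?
19.3.0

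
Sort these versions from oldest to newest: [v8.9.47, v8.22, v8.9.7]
[v8.9.7, v8.9.47, v8.22]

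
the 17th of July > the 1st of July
True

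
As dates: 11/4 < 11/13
True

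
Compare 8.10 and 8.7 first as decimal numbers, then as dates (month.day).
As decimals: 8.10 < 8.7. As dates: 8/10 is later than 8/7 (day 10 > day 7).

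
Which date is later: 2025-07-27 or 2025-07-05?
2025-07-27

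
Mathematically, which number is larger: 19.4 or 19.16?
19.4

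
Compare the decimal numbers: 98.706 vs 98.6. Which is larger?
98.706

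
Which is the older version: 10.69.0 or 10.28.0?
10.28.0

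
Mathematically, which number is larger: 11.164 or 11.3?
11.3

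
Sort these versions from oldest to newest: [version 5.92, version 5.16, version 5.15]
[version 5.15, version 5.16, version 5.92]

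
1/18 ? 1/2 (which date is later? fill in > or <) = >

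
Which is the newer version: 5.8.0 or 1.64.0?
5.8.0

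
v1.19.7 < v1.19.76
True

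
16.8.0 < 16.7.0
False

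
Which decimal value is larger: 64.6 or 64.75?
64.75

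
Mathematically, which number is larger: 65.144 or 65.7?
65.7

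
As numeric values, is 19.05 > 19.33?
False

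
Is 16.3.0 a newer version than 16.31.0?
No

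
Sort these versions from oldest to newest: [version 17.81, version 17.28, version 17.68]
[version 17.28, version 17.68, version 17.81]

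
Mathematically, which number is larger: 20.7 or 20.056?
20.7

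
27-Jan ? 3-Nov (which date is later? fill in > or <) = <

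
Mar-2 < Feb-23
False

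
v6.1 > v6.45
False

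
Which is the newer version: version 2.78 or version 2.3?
version 2.78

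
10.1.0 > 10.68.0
False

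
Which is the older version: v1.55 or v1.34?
v1.34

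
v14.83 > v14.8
True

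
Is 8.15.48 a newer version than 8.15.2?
Yes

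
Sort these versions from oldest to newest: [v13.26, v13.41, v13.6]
[v13.6, v13.26, v13.41]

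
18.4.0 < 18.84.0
True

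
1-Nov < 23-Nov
True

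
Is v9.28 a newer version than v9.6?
Yes. Version numbers are compared segment by segment as integers, not as decimals: minor version 28 > 6, so v9.28 > v9.6 (even though the decimal 9.28 < 9.6).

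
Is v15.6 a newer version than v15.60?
No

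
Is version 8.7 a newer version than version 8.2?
Yes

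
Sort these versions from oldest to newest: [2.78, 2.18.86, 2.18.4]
[2.18.4, 2.18.86, 2.78]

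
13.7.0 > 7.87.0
True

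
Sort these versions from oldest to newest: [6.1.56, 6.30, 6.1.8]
[6.1.8, 6.1.56, 6.30]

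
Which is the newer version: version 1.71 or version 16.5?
version 16.5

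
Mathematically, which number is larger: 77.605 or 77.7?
77.7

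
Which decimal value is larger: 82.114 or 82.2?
82.2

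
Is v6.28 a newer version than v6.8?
Yes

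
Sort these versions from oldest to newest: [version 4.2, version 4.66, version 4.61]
[version 4.2, version 4.61, version 4.66]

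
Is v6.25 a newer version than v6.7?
Yes. Version numbers are compared segment by segment as integers, not as decimals: minor version 25 > 7, so v6.25 > v6.7 (even though the decimal 6.25 < 6.7).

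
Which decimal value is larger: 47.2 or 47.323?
47.323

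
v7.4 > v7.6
False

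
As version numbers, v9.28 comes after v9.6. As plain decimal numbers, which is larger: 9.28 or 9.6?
9.6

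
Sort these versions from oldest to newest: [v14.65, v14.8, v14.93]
[v14.8, v14.65, v14.93]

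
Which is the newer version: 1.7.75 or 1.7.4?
1.7.75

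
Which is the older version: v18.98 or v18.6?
v18.6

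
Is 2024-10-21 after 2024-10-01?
Yes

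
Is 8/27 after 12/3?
No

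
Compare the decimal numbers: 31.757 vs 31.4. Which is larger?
31.757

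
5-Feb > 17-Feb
False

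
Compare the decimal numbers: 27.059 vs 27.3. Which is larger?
27.3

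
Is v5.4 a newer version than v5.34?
No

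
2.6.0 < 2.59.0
True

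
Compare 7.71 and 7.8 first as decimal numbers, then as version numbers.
As decimals: 7.71 < 7.8. As versions: v7.71 > v7.8 (minor version 71 > 8).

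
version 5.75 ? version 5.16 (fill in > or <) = >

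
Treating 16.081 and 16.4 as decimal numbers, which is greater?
16.4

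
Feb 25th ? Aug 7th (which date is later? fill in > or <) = <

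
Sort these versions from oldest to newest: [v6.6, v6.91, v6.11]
[v6.6, v6.11, v6.91]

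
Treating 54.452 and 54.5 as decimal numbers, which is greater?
54.5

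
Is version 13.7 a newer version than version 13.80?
No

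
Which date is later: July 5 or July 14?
July 14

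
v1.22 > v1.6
True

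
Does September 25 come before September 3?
No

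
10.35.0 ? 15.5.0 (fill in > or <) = <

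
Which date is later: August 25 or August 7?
August 25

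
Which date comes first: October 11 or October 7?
October 7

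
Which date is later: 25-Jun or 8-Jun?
25-Jun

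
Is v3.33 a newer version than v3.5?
Yes. Version numbers are compared segment by segment as integers, not as decimals: minor version 33 > 5, so v3.33 > v3.5 (even though the decimal 3.33 < 3.5).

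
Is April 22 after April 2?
Yes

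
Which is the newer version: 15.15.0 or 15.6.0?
15.15.0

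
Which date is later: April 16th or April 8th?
April 16th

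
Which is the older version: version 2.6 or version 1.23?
version 1.23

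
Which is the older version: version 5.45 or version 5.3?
version 5.3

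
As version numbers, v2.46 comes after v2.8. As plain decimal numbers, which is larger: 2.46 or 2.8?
2.8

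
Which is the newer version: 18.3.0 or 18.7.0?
18.7.0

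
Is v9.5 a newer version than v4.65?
Yes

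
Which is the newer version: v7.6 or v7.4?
v7.6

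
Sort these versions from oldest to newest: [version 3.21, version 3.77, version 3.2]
[version 3.2, version 3.21, version 3.77]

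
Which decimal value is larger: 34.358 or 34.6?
34.6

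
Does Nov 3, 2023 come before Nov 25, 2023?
Yes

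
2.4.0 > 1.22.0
True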